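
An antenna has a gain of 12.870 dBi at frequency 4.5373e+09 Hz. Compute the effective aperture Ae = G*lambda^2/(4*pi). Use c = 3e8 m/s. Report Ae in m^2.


lambda = c / f = 3.0000e+08 / 4.5373e+09 = 0.06611862 m
G_linear = 10^(12.870/10) = 19.36422
Ae = G_linear * lambda^2 / (4*pi) = 19.36422 * 0.06611862^2 / (4*pi) = 6.737e-03 m^2

6.737e-03 m^2


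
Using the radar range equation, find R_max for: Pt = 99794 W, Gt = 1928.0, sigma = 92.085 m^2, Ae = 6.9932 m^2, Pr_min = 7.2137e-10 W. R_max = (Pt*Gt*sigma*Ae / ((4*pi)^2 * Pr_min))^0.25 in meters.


R^4 = 99794*1928.0*92.085*6.9932 / ((4*pi)^2 * 7.2137e-10) = 1.087673e+18
R_max = 1.087673e+18^0.25 = 32294 m

32294 m


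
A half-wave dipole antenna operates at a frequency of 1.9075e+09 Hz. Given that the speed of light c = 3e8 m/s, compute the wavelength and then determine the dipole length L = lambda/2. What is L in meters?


lambda = c / f = 3.0000e+08 / 1.9075e+09 = 0.1572739 m
L = lambda / 2 = 0.1572739 / 2 = 0.07864 m

0.07864 m


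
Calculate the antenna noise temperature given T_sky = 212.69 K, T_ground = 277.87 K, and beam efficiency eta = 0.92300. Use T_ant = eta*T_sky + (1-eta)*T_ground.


T_ant = 0.92300 * 212.69 + (1 - 0.92300) * 277.87 = 217.7 K

217.7 K


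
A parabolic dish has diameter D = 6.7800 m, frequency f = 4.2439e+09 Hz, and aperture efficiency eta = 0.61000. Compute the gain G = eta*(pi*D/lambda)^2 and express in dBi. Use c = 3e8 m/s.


lambda = c / f = 3.0000e+08 / 4.2439e+09 = 0.07068970 m
G_linear = 0.61000 * (pi * 6.7800 / 0.07068970)^2 = 55383.03
G_dBi = 10 * log10(55383.03) = 47.43 dBi

47.43 dBi


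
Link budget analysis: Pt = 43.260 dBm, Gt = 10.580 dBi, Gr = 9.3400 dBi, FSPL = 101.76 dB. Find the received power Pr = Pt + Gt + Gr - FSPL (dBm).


Pr = 43.260 + 10.580 + 9.3400 - 101.76 = -38.58 dBm

-38.58 dBm


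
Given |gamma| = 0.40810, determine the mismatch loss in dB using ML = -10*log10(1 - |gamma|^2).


ML = -10 * log10(1 - 0.40810^2) = -10 * log10(0.83345439) = 0.7912 dB

0.7912 dB


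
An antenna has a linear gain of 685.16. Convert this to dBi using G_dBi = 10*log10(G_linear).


G_dBi = 10 * log10(685.16) = 28.36 dBi

28.36 dBi


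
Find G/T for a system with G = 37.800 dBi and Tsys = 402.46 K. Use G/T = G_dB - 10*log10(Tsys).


G/T = 37.800 - 10*log10(402.46) = 37.800 - 26.04723 = 11.75 dB/K

11.75 dB/K


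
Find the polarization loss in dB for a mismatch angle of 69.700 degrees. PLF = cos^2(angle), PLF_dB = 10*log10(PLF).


PLF_linear = cos^2(69.700 deg) = 0.1203643
PLF_dB = 10 * log10(0.1203643) = -9.195 dB

-9.195 dB


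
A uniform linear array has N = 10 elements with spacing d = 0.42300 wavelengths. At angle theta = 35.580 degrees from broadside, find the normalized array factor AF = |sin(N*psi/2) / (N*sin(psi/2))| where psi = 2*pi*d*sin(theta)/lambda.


psi = 2*pi*0.42300*sin(35.580 deg) = 1.546405 rad
AF = |sin(10*1.546405/2) / (10*sin(1.546405/2))| = 0.1421

0.1421


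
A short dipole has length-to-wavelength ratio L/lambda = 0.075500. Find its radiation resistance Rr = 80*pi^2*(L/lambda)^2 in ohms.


Rr = 80 * pi^2 * (0.075500)^2 = 80 * 9.869604 * 5.700250e-03 = 4.501 ohm

4.501 ohm


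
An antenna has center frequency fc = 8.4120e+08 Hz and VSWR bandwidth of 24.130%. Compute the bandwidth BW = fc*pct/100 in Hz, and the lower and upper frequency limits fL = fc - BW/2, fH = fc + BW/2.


BW = 8.4120e+08 * 24.130/100 = 2.029816e+08 Hz
fL = 8.4120e+08 - 2.029816e+08/2 = 7.397e+08 Hz
fH = 8.4120e+08 + 2.029816e+08/2 = 9.427e+08 Hz

BW=2.030e+08 Hz, fL=7.397e+08 Hz, fH=9.427e+08 Hz


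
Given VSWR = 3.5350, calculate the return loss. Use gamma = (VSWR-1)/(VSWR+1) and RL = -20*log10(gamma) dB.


gamma = (3.5350 - 1) / (3.5350 + 1) = 0.5589857
RL = -20 * log10(0.5589857) = 5.052 dB

5.052 dB


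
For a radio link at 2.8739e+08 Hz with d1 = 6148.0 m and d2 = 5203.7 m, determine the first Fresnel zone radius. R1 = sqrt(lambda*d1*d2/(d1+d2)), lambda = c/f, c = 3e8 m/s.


lambda = c / f = 3.0000e+08 / 2.8739e+08 = 1.043878 m
R1 = sqrt(1.043878 * 6148.0 * 5203.7 / (6148.0 + 5203.7)) = 54.24 m

54.24 m


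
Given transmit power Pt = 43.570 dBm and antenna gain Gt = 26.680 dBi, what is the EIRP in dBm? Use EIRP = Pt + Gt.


EIRP = Pt + Gt = 43.570 + 26.680 = 70.25 dBm

70.25 dBm


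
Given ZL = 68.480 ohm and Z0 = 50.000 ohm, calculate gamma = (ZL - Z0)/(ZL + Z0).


gamma = (68.480 - 50.000) / (68.480 + 50.000) = 0.1560

0.1560


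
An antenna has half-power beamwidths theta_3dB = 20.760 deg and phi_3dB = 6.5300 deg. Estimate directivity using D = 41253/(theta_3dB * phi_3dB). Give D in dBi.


D_linear = 41253 / (20.760 * 6.5300) = 304.3091
D_dBi = 10 * log10(304.3091) = 24.83 dBi

24.83 dBi


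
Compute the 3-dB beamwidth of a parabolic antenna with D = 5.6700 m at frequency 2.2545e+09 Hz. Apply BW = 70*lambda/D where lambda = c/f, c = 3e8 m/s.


lambda = c / f = 3.0000e+08 / 2.2545e+09 = 0.1330672 m
BW = 70 * 0.1330672 / 5.6700 = 1.643 deg

1.643 deg


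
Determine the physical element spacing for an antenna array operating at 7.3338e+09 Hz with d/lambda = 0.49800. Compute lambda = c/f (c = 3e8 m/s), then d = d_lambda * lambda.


lambda = c / f = 3.0000e+08 / 7.3338e+09 = 0.04090649 m
d = 0.49800 * 0.04090649 = 0.02037 m

0.02037 m


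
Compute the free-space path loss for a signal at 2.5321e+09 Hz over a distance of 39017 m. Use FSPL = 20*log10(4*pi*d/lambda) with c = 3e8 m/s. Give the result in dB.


lambda = c / f = 3.0000e+08 / 2.5321e+09 = 0.1184787 m
FSPL = 20 * log10(4*pi*39017/0.1184787) = 132.3 dB

132.3 dB


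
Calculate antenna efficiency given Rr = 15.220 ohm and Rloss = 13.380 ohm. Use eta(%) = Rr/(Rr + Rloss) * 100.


eta = 15.220 / (15.220 + 13.380) * 100 = 53.22%

53.22%


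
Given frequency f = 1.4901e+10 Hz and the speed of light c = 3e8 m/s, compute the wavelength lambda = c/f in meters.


lambda = c / f = 3.0000e+08 / 1.4901e+10 = 0.02013 m

0.02013 m


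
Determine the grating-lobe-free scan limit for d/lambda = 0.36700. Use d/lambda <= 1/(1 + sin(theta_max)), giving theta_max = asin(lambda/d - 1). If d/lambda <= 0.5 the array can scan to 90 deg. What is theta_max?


lambda/d - 1 = 1/0.36700 - 1 = 1.724796 >= 1
d/lambda <= 0.5, so the array can scan to endfire without grating lobes: theta_max = 90 deg

90 deg


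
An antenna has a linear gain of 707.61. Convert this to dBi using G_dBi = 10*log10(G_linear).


G_dBi = 10 * log10(707.61) = 28.50 dBi

28.50 dBi


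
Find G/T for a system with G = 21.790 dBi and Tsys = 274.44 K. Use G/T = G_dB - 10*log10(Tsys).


G/T = 21.790 - 10*log10(274.44) = 21.790 - 24.38447 = -2.594 dB/K

-2.594 dB/K


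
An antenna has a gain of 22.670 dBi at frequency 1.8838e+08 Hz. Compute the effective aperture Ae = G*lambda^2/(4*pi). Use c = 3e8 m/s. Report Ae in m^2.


lambda = c / f = 3.0000e+08 / 1.8838e+08 = 1.592526 m
G_linear = 10^(22.670/10) = 184.9269
Ae = G_linear * lambda^2 / (4*pi) = 184.9269 * 1.592526^2 / (4*pi) = 37.32 m^2

37.32 m^2


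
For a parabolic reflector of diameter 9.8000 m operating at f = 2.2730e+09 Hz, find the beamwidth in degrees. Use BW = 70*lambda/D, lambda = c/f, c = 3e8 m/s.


lambda = c / f = 3.0000e+08 / 2.2730e+09 = 0.1319842 m
BW = 70 * 0.1319842 / 9.8000 = 0.9427 deg

0.9427 deg


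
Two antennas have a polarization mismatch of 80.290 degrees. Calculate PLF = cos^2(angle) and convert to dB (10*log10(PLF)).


PLF_linear = cos^2(80.290 deg) = 0.02844667
PLF_dB = 10 * log10(0.02844667) = -15.46 dB

-15.46 dB


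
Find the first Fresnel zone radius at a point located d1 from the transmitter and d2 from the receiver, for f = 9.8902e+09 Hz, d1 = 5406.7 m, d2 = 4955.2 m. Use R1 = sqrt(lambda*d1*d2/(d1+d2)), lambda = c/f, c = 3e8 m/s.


lambda = c / f = 3.0000e+08 / 9.8902e+09 = 0.03033306 m
R1 = sqrt(0.03033306 * 5406.7 * 4955.2 / (5406.7 + 4955.2)) = 8.856 m

8.856 m


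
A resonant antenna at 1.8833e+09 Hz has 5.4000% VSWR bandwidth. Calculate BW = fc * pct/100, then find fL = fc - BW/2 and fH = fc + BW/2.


BW = 1.8833e+09 * 5.4000/100 = 1.016982e+08 Hz
fL = 1.8833e+09 - 1.016982e+08/2 = 1.832e+09 Hz
fH = 1.8833e+09 + 1.016982e+08/2 = 1.934e+09 Hz

BW=1.017e+08 Hz, fL=1.832e+09 Hz, fH=1.934e+09 Hz


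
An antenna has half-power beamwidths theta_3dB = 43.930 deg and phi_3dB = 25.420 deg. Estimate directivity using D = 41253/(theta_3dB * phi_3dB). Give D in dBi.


D_linear = 41253 / (43.930 * 25.420) = 36.94186
D_dBi = 10 * log10(36.94186) = 15.68 dBi

15.68 dBi


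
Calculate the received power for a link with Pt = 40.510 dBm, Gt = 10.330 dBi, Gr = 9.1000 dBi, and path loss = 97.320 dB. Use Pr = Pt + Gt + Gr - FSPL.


Pr = 40.510 + 10.330 + 9.1000 - 97.320 = -37.38 dBm

-37.38 dBm


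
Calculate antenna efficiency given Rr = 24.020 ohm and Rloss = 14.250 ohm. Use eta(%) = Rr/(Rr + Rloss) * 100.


eta = 24.020 / (24.020 + 14.250) * 100 = 62.76%

62.76%


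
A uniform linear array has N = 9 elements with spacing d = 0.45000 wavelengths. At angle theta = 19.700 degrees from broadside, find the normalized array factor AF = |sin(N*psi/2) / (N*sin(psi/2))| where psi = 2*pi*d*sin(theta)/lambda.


psi = 2*pi*0.45000*sin(19.700 deg) = 0.9531144 rad
AF = |sin(9*0.9531144/2) / (9*sin(0.9531144/2))| = 0.2208

0.2208


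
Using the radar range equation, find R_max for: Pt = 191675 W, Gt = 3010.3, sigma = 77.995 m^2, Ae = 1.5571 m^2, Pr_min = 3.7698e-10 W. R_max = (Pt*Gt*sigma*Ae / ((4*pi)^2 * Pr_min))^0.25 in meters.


R^4 = 191675*3010.3*77.995*1.5571 / ((4*pi)^2 * 3.7698e-10) = 1.177119e+18
R_max = 1.177119e+18^0.25 = 32939 m

32939 m


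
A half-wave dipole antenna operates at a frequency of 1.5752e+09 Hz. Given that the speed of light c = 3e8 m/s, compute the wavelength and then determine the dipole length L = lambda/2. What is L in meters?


lambda = c / f = 3.0000e+08 / 1.5752e+09 = 0.1904520 m
L = lambda / 2 = 0.1904520 / 2 = 0.09523 m

0.09523 m


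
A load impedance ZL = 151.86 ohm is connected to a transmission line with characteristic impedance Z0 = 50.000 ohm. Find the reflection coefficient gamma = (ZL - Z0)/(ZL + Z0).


gamma = (151.86 - 50.000) / (151.86 + 50.000) = 0.5046

0.5046


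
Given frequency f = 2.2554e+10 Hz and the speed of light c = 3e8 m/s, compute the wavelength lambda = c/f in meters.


lambda = c / f = 3.0000e+08 / 2.2554e+10 = 0.01330 m

0.01330 m


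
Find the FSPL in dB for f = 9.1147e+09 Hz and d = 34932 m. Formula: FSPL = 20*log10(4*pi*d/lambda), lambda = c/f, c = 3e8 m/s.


lambda = c / f = 3.0000e+08 / 9.1147e+09 = 0.03291386 m
FSPL = 20 * log10(4*pi*34932/0.03291386) = 142.5 dB

142.5 dB


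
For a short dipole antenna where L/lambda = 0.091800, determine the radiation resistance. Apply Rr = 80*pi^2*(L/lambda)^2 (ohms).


Rr = 80 * pi^2 * (0.091800)^2 = 80 * 9.869604 * 8.427240e-03 = 6.654 ohm

6.654 ohm


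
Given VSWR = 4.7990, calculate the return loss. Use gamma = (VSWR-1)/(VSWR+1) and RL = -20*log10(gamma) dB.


gamma = (4.7990 - 1) / (4.7990 + 1) = 0.6551130
RL = -20 * log10(0.6551130) = 3.674 dB

3.674 dB


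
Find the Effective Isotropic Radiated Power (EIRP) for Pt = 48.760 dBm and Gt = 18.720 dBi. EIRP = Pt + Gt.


EIRP = Pt + Gt = 48.760 + 18.720 = 67.48 dBm

67.48 dBm


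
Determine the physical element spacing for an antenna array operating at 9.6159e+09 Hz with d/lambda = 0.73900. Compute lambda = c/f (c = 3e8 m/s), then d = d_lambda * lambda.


lambda = c / f = 3.0000e+08 / 9.6159e+09 = 0.03119833 m
d = 0.73900 * 0.03119833 = 0.02306 m

0.02306 m


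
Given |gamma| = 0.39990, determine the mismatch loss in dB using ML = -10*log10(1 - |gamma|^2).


ML = -10 * log10(1 - 0.39990^2) = -10 * log10(0.84007999) = 0.7568 dB

0.7568 dB


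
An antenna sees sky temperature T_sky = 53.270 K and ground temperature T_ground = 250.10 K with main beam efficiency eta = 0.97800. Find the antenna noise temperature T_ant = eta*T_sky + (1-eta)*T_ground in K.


T_ant = 0.97800 * 53.270 + (1 - 0.97800) * 250.10 = 57.60 K

57.60 K


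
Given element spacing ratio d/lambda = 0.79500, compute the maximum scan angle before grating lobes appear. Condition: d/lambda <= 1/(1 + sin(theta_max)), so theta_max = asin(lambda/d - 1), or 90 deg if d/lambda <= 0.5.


lambda/d - 1 = 1/0.79500 - 1 = 0.2578616
theta_max = asin(0.2578616) = 14.94 deg

14.94 deg


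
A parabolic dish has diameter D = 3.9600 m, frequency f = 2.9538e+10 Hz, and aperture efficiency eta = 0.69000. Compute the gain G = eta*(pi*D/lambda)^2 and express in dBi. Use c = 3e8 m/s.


lambda = c / f = 3.0000e+08 / 2.9538e+10 = 0.01015641 m
G_linear = 0.69000 * (pi * 3.9600 / 0.01015641)^2 = 1.035282e+06
G_dBi = 10 * log10(1.035282e+06) = 60.15 dBi

60.15 dBi


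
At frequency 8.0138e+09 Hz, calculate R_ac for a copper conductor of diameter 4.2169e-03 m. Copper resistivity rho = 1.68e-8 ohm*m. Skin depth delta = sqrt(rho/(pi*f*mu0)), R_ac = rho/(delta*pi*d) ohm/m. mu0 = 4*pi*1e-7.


delta = sqrt(1.68e-8 / (pi * 8.0138e+09 * 4*pi*1e-7)) = 7.287113e-07 m
R_ac = 1.68e-8 / (7.287113e-07 * pi * 4.2169e-03) = 1.740 ohm/m

1.740 ohm/m


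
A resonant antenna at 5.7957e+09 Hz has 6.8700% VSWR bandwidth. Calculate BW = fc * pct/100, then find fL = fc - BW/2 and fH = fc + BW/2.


BW = 5.7957e+09 * 6.8700/100 = 3.981646e+08 Hz
fL = 5.7957e+09 - 3.981646e+08/2 = 5.597e+09 Hz
fH = 5.7957e+09 + 3.981646e+08/2 = 5.995e+09 Hz

BW=3.982e+08 Hz, fL=5.597e+09 Hz, fH=5.995e+09 Hz


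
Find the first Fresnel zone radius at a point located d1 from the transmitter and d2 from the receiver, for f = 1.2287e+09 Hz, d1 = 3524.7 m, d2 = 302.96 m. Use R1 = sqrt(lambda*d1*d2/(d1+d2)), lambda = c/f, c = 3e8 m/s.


lambda = c / f = 3.0000e+08 / 1.2287e+09 = 0.2441605 m
R1 = sqrt(0.2441605 * 3524.7 * 302.96 / (3524.7 + 302.96)) = 8.253 m

8.253 m


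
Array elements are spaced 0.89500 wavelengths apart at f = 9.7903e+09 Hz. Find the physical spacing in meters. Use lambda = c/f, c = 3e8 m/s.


lambda = c / f = 3.0000e+08 / 9.7903e+09 = 0.03064257 m
d = 0.89500 * 0.03064257 = 0.02743 m

0.02743 m


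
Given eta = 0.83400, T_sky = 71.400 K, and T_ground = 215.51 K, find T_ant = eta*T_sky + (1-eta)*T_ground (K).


T_ant = 0.83400 * 71.400 + (1 - 0.83400) * 215.51 = 95.32 K

95.32 K


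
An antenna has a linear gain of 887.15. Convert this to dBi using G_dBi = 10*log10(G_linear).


G_dBi = 10 * log10(887.15) = 29.48 dBi

29.48 dBi


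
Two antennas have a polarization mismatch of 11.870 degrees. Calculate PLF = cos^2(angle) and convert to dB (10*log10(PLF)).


PLF_linear = cos^2(11.870 deg) = 0.9576909
PLF_dB = 10 * log10(0.9576909) = -0.1877 dB

-0.1877 dB


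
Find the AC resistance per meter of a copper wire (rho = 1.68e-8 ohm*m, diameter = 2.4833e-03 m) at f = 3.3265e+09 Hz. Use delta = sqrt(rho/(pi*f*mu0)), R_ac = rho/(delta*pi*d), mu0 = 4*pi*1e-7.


delta = sqrt(1.68e-8 / (pi * 3.3265e+09 * 4*pi*1e-7)) = 1.131048e-06 m
R_ac = 1.68e-8 / (1.131048e-06 * pi * 2.4833e-03) = 1.904 ohm/m

1.904 ohm/m


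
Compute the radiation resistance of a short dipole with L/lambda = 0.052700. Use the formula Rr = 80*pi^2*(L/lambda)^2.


Rr = 80 * pi^2 * (0.052700)^2 = 80 * 9.869604 * 2.777290e-03 = 2.193 ohm

2.193 ohm


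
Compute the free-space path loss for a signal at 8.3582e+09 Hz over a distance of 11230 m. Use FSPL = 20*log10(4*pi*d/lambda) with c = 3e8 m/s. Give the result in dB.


lambda = c / f = 3.0000e+08 / 8.3582e+09 = 0.03589290 m
FSPL = 20 * log10(4*pi*11230/0.03589290) = 131.9 dB

131.9 dB


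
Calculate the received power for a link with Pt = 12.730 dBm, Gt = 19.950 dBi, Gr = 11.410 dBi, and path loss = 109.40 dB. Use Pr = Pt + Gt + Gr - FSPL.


Pr = 12.730 + 19.950 + 11.410 - 109.40 = -65.31 dBm

-65.31 dBm


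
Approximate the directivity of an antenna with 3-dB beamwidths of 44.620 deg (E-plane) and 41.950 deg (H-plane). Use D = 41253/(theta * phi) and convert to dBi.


D_linear = 41253 / (44.620 * 41.950) = 22.03911
D_dBi = 10 * log10(22.03911) = 13.43 dBi

13.43 dBi


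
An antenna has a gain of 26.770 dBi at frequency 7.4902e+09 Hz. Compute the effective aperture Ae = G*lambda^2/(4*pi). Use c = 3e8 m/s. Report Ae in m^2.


lambda = c / f = 3.0000e+08 / 7.4902e+09 = 0.04005234 m
G_linear = 10^(26.770/10) = 475.3352
Ae = G_linear * lambda^2 / (4*pi) = 475.3352 * 0.04005234^2 / (4*pi) = 0.06068 m^2

0.06068 m^2


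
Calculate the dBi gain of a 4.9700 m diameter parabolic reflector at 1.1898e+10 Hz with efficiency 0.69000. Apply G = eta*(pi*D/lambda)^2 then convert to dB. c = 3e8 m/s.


lambda = c / f = 3.0000e+08 / 1.1898e+10 = 0.02521432 m
G_linear = 0.69000 * (pi * 4.9700 / 0.02521432)^2 = 264586.1
G_dBi = 10 * log10(264586.1) = 54.23 dBi

54.23 dBi


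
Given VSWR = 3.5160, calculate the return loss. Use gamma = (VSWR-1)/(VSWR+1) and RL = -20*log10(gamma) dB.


gamma = (3.5160 - 1) / (3.5160 + 1) = 0.5571302
RL = -20 * log10(0.5571302) = 5.081 dB

5.081 dB


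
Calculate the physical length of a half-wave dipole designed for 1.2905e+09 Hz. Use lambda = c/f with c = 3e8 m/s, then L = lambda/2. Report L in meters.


lambda = c / f = 3.0000e+08 / 1.2905e+09 = 0.2324680 m
L = lambda / 2 = 0.2324680 / 2 = 0.1162 m

0.1162 m


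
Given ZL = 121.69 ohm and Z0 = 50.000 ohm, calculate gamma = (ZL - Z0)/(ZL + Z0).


gamma = (121.69 - 50.000) / (121.69 + 50.000) = 0.4176

0.4176


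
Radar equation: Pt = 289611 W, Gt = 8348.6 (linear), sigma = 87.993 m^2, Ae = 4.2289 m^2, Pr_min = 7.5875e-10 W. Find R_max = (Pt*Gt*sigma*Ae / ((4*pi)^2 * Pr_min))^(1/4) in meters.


R^4 = 289611*8348.6*87.993*4.2289 / ((4*pi)^2 * 7.5875e-10) = 7.509064e+18
R_max = 7.509064e+18^0.25 = 52348 m

52348 m


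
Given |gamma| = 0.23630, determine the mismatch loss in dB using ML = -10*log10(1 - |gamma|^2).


ML = -10 * log10(1 - 0.23630^2) = -10 * log10(0.94416231) = 0.2495 dB

0.2495 dB


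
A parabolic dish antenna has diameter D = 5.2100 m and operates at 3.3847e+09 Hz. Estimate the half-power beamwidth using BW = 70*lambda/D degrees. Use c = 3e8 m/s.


lambda = c / f = 3.0000e+08 / 3.3847e+09 = 0.08863415 m
BW = 70 * 0.08863415 / 5.2100 = 1.191 deg

1.191 deg


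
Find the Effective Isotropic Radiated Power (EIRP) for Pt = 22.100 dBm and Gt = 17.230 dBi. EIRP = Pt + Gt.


EIRP = Pt + Gt = 22.100 + 17.230 = 39.33 dBm

39.33 dBm


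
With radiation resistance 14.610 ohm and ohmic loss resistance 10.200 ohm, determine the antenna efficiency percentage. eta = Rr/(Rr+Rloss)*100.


eta = 14.610 / (14.610 + 10.200) * 100 = 58.89%

58.89%


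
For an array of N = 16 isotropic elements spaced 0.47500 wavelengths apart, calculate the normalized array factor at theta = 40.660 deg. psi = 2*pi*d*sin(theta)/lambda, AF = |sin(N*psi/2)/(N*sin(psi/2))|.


psi = 2*pi*0.47500*sin(40.660 deg) = 1.944616 rad
AF = |sin(16*1.944616/2) / (16*sin(1.944616/2))| = 0.01138

0.01138


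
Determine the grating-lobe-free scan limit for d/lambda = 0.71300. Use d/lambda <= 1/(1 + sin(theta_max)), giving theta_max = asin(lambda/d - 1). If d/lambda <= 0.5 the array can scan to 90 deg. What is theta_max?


lambda/d - 1 = 1/0.71300 - 1 = 0.4025245
theta_max = asin(0.4025245) = 23.74 deg

23.74 deg


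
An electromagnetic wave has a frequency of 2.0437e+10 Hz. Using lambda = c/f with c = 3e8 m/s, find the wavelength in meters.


lambda = c / f = 3.0000e+08 / 2.0437e+10 = 0.01468 m

0.01468 m


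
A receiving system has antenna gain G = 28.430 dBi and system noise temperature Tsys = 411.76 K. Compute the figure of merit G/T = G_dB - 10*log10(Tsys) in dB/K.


G/T = 28.430 - 10*log10(411.76) = 28.430 - 26.14644 = 2.284 dB/K

2.284 dB/K


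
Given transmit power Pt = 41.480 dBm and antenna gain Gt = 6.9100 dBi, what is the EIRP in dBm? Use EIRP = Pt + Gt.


EIRP = Pt + Gt = 41.480 + 6.9100 = 48.39 dBm

48.39 dBm


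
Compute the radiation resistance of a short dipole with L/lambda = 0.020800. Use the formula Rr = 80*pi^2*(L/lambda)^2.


Rr = 80 * pi^2 * (0.020800)^2 = 80 * 9.869604 * 4.326400e-04 = 0.3416 ohm

0.3416 ohm


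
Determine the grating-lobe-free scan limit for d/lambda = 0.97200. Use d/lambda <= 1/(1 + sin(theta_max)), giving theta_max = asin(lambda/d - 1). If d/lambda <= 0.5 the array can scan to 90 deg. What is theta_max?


lambda/d - 1 = 1/0.97200 - 1 = 0.02880658
theta_max = asin(0.02880658) = 1.651 deg

1.651 deg


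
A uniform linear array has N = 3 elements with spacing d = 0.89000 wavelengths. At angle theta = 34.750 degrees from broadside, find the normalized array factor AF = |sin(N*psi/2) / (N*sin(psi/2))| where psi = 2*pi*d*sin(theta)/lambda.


psi = 2*pi*0.89000*sin(34.750 deg) = 3.187442 rad
AF = |sin(3*3.187442/2) / (3*sin(3.187442/2))| = 0.3326

0.3326


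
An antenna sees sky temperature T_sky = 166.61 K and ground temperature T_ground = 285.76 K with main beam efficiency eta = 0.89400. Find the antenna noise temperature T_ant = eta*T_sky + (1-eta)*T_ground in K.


T_ant = 0.89400 * 166.61 + (1 - 0.89400) * 285.76 = 179.2 K

179.2 K


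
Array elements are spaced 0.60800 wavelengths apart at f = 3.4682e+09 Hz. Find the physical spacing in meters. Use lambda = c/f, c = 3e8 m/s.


lambda = c / f = 3.0000e+08 / 3.4682e+09 = 0.08650020 m
d = 0.60800 * 0.08650020 = 0.05259 m

0.05259 m


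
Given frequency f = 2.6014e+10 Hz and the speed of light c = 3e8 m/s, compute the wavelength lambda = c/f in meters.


lambda = c / f = 3.0000e+08 / 2.6014e+10 = 0.01153 m

0.01153 m


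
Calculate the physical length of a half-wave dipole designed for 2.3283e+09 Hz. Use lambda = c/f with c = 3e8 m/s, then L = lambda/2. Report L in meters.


lambda = c / f = 3.0000e+08 / 2.3283e+09 = 0.1288494 m
L = lambda / 2 = 0.1288494 / 2 = 0.06442 m

0.06442 m


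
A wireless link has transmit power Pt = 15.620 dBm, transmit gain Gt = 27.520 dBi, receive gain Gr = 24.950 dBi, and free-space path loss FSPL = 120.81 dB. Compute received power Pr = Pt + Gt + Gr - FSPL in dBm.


Pr = 15.620 + 27.520 + 24.950 - 120.81 = -52.72 dBm

-52.72 dBm


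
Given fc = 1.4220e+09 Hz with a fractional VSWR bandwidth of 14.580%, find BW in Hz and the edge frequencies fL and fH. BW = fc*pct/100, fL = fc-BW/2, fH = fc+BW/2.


BW = 1.4220e+09 * 14.580/100 = 2.073276e+08 Hz
fL = 1.4220e+09 - 2.073276e+08/2 = 1.318e+09 Hz
fH = 1.4220e+09 + 2.073276e+08/2 = 1.526e+09 Hz

BW=2.073e+08 Hz, fL=1.318e+09 Hz, fH=1.526e+09 Hz


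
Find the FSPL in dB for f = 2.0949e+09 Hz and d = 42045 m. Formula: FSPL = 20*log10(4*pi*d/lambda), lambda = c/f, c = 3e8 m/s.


lambda = c / f = 3.0000e+08 / 2.0949e+09 = 0.1432049 m
FSPL = 20 * log10(4*pi*42045/0.1432049) = 131.3 dB

131.3 dB


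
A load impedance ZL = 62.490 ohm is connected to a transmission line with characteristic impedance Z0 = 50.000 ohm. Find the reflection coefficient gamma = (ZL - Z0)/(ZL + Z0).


gamma = (62.490 - 50.000) / (62.490 + 50.000) = 0.1110

0.1110


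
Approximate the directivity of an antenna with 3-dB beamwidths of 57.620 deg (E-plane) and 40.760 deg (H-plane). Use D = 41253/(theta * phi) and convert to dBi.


D_linear = 41253 / (57.620 * 40.760) = 17.56500
D_dBi = 10 * log10(17.56500) = 12.45 dBi

12.45 dBi


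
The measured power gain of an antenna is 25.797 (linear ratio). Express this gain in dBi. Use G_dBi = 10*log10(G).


G_dBi = 10 * log10(25.797) = 14.12 dBi

14.12 dBi


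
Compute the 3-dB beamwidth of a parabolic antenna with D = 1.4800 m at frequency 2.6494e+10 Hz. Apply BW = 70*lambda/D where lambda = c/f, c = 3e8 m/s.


lambda = c / f = 3.0000e+08 / 2.6494e+10 = 0.01132332 m
BW = 70 * 0.01132332 / 1.4800 = 0.5356 deg

0.5356 deg


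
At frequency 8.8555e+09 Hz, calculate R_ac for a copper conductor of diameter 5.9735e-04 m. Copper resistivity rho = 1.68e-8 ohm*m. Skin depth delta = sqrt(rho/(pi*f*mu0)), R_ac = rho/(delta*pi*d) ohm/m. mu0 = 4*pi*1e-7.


delta = sqrt(1.68e-8 / (pi * 8.8555e+09 * 4*pi*1e-7)) = 6.932154e-07 m
R_ac = 1.68e-8 / (6.932154e-07 * pi * 5.9735e-04) = 12.91 ohm/m

12.91 ohm/m


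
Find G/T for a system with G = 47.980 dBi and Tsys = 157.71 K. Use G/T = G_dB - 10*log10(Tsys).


G/T = 47.980 - 10*log10(157.71) = 47.980 - 21.97859 = 26.00 dB/K

26.00 dB/K


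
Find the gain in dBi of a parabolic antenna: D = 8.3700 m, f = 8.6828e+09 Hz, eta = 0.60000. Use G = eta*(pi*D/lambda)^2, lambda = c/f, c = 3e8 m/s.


lambda = c / f = 3.0000e+08 / 8.6828e+09 = 0.03455107 m
G_linear = 0.60000 * (pi * 8.3700 / 0.03455107)^2 = 347519.3
G_dBi = 10 * log10(347519.3) = 55.41 dBi

55.41 dBi


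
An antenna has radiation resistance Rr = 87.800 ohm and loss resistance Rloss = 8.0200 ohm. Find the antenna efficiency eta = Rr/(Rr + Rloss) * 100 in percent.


eta = 87.800 / (87.800 + 8.0200) * 100 = 91.63%

91.63%


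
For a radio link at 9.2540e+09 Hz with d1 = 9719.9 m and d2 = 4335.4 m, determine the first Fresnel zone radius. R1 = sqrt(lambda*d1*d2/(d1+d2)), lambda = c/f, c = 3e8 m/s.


lambda = c / f = 3.0000e+08 / 9.2540e+09 = 0.03241841 m
R1 = sqrt(0.03241841 * 9719.9 * 4335.4 / (9719.9 + 4335.4)) = 9.859 m

9.859 m


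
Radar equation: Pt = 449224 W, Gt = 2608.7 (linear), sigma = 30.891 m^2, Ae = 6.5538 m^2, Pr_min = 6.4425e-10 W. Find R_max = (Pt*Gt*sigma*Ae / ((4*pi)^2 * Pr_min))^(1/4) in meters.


R^4 = 449224*2608.7*30.891*6.5538 / ((4*pi)^2 * 6.4425e-10) = 2.332051e+18
R_max = 2.332051e+18^0.25 = 39078 m

39078 m


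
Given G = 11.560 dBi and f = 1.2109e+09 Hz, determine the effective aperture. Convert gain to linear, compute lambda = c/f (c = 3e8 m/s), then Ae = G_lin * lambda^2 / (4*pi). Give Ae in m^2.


lambda = c / f = 3.0000e+08 / 1.2109e+09 = 0.2477496 m
G_linear = 10^(11.560/10) = 14.32188
Ae = G_linear * lambda^2 / (4*pi) = 14.32188 * 0.2477496^2 / (4*pi) = 0.06995 m^2

0.06995 m^2


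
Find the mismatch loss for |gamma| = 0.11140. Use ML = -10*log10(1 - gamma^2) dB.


ML = -10 * log10(1 - 0.11140^2) = -10 * log10(0.98759004) = 0.05423 dB

0.05423 dB


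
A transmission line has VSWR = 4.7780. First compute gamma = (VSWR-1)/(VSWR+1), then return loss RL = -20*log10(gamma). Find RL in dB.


gamma = (4.7780 - 1) / (4.7780 + 1) = 0.6538595
RL = -20 * log10(0.6538595) = 3.690 dB

3.690 dB


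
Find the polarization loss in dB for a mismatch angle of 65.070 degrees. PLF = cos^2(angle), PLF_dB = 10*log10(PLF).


PLF_linear = cos^2(65.070 deg) = 0.1776713
PLF_dB = 10 * log10(0.1776713) = -7.504 dB

-7.504 dB


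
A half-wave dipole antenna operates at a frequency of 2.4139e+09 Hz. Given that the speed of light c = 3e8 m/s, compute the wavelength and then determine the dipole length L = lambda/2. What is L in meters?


lambda = c / f = 3.0000e+08 / 2.4139e+09 = 0.1242802 m
L = lambda / 2 = 0.1242802 / 2 = 0.06214 m

0.06214 m


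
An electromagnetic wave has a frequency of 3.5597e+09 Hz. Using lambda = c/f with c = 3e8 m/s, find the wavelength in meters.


lambda = c / f = 3.0000e+08 / 3.5597e+09 = 0.08428 m

0.08428 m


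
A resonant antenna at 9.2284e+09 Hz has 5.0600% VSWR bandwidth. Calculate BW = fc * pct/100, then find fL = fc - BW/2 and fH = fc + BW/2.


BW = 9.2284e+09 * 5.0600/100 = 4.669570e+08 Hz
fL = 9.2284e+09 - 4.669570e+08/2 = 8.995e+09 Hz
fH = 9.2284e+09 + 4.669570e+08/2 = 9.462e+09 Hz

BW=4.670e+08 Hz, fL=8.995e+09 Hz, fH=9.462e+09 Hz


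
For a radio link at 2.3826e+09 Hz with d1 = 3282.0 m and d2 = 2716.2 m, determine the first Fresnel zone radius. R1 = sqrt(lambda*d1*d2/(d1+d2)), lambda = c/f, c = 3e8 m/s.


lambda = c / f = 3.0000e+08 / 2.3826e+09 = 0.1259129 m
R1 = sqrt(0.1259129 * 3282.0 * 2716.2 / (3282.0 + 2716.2)) = 13.68 m

13.68 m


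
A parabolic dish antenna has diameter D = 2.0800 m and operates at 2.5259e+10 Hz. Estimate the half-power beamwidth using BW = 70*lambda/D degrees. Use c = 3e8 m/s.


lambda = c / f = 3.0000e+08 / 2.5259e+10 = 0.01187695 m
BW = 70 * 0.01187695 / 2.0800 = 0.3997 deg

0.3997 deg


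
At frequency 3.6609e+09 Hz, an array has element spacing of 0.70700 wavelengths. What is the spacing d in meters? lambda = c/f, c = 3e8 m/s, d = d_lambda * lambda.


lambda = c / f = 3.0000e+08 / 3.6609e+09 = 0.08194706 m
d = 0.70700 * 0.08194706 = 0.05794 m

0.05794 m


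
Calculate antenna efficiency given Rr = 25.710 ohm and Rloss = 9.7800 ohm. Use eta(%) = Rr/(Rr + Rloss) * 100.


eta = 25.710 / (25.710 + 9.7800) * 100 = 72.44%

72.44%


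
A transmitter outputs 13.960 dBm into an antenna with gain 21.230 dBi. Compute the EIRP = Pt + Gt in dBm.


EIRP = Pt + Gt = 13.960 + 21.230 = 35.19 dBm

35.19 dBm


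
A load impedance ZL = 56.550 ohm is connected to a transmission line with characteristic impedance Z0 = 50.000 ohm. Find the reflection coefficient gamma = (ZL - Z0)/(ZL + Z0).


gamma = (56.550 - 50.000) / (56.550 + 50.000) = 0.06147

0.06147


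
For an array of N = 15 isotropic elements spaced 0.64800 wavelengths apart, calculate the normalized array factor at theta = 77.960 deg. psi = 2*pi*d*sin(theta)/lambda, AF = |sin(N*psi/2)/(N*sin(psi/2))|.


psi = 2*pi*0.64800*sin(77.960 deg) = 3.981940 rad
AF = |sin(15*3.981940/2) / (15*sin(3.981940/2))| = 0.07300

0.07300


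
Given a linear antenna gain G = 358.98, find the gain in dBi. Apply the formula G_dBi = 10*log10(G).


G_dBi = 10 * log10(358.98) = 25.55 dBi

25.55 dBi


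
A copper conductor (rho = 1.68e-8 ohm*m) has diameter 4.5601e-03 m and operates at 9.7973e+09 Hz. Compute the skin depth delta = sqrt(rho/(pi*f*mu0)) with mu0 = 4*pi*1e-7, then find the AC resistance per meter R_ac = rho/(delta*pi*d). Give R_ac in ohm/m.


delta = sqrt(1.68e-8 / (pi * 9.7973e+09 * 4*pi*1e-7)) = 6.590549e-07 m
R_ac = 1.68e-8 / (6.590549e-07 * pi * 4.5601e-03) = 1.779 ohm/m

1.779 ohm/m


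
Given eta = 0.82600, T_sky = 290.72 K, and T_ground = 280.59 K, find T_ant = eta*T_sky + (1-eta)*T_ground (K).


T_ant = 0.82600 * 290.72 + (1 - 0.82600) * 280.59 = 289.0 K

289.0 K


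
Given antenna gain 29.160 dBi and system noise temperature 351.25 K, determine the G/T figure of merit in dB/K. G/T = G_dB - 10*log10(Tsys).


G/T = 29.160 - 10*log10(351.25) = 29.160 - 25.45616 = 3.704 dB/K

3.704 dB/K


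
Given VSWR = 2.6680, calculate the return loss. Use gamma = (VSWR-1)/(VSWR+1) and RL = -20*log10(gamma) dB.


gamma = (2.6680 - 1) / (2.6680 + 1) = 0.4547437
RL = -20 * log10(0.4547437) = 6.845 dB

6.845 dB


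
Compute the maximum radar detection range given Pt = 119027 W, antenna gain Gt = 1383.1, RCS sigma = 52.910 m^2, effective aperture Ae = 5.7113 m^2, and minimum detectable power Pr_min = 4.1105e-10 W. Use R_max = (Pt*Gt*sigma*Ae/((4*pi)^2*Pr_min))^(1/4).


R^4 = 119027*1383.1*52.910*5.7113 / ((4*pi)^2 * 4.1105e-10) = 7.664034e+17
R_max = 7.664034e+17^0.25 = 29588 m

29588 m


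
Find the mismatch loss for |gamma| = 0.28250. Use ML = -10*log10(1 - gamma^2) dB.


ML = -10 * log10(1 - 0.28250^2) = -10 * log10(0.92019375) = 0.3612 dB

0.3612 dB


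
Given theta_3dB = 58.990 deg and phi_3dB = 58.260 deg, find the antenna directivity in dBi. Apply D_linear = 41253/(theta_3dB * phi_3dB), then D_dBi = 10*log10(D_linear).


D_linear = 41253 / (58.990 * 58.260) = 12.00347
D_dBi = 10 * log10(12.00347) = 10.79 dBi

10.79 dBi


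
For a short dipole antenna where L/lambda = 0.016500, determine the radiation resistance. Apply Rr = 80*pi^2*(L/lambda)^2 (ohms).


Rr = 80 * pi^2 * (0.016500)^2 = 80 * 9.869604 * 2.722500e-04 = 0.2150 ohm

0.2150 ohm


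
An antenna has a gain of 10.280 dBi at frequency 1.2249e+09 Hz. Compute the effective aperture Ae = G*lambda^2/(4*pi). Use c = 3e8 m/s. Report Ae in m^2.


lambda = c / f = 3.0000e+08 / 1.2249e+09 = 0.2449180 m
G_linear = 10^(10.280/10) = 10.66596
Ae = G_linear * lambda^2 / (4*pi) = 10.66596 * 0.2449180^2 / (4*pi) = 0.05091 m^2

0.05091 m^2


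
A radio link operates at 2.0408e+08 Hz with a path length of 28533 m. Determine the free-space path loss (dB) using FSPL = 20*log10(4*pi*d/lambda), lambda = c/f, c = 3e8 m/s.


lambda = c / f = 3.0000e+08 / 2.0408e+08 = 1.470012 m
FSPL = 20 * log10(4*pi*28533/1.470012) = 107.7 dB

107.7 dB


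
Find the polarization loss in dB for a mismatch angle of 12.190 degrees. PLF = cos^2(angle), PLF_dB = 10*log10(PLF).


PLF_linear = cos^2(12.190 deg) = 0.9554139
PLF_dB = 10 * log10(0.9554139) = -0.1981 dB

-0.1981 dB


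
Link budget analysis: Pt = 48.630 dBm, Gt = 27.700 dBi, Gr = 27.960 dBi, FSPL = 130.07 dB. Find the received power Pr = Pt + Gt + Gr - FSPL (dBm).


Pr = 48.630 + 27.700 + 27.960 - 130.07 = -25.78 dBm

-25.78 dBm


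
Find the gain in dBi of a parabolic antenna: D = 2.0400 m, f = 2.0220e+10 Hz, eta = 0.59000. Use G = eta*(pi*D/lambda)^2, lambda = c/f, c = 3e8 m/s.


lambda = c / f = 3.0000e+08 / 2.0220e+10 = 0.01483680 m
G_linear = 0.59000 * (pi * 2.0400 / 0.01483680)^2 = 110085.9
G_dBi = 10 * log10(110085.9) = 50.42 dBi

50.42 dBi


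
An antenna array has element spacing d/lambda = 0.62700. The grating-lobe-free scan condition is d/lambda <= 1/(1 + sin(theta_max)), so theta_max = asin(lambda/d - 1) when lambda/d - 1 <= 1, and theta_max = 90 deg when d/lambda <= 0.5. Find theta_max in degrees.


lambda/d - 1 = 1/0.62700 - 1 = 0.5948963
theta_max = asin(0.5948963) = 36.51 deg

36.51 deg


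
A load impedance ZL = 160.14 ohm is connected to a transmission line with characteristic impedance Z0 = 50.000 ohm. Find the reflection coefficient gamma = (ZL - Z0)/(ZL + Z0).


gamma = (160.14 - 50.000) / (160.14 + 50.000) = 0.5241

0.5241


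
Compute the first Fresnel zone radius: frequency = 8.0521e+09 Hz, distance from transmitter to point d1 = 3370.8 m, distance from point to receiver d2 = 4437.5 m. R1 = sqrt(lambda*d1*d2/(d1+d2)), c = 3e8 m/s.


lambda = c / f = 3.0000e+08 / 8.0521e+09 = 0.03725736 m
R1 = sqrt(0.03725736 * 3370.8 * 4437.5 / (3370.8 + 4437.5)) = 8.448 m

8.448 m


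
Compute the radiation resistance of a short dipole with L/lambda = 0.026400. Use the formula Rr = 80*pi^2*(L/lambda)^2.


Rr = 80 * pi^2 * (0.026400)^2 = 80 * 9.869604 * 6.969600e-04 = 0.5503 ohm

0.5503 ohm


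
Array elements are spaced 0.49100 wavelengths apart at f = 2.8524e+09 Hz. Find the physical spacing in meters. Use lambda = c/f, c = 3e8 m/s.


lambda = c / f = 3.0000e+08 / 2.8524e+09 = 0.1051746 m
d = 0.49100 * 0.1051746 = 0.05164 m

0.05164 m


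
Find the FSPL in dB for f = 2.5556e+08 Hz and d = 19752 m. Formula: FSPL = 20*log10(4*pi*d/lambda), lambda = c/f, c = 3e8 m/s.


lambda = c / f = 3.0000e+08 / 2.5556e+08 = 1.173893 m
FSPL = 20 * log10(4*pi*19752/1.173893) = 106.5 dB

106.5 dB


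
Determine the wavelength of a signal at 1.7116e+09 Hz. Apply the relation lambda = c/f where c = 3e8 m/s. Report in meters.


lambda = c / f = 3.0000e+08 / 1.7116e+09 = 0.1753 m

0.1753 m


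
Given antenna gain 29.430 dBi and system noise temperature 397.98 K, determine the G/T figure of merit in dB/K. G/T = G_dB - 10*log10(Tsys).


G/T = 29.430 - 10*log10(397.98) = 29.430 - 25.99861 = 3.431 dB/K

3.431 dB/K


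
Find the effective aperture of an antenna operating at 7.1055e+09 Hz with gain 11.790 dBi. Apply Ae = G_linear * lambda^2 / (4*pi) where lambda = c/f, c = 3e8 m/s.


lambda = c / f = 3.0000e+08 / 7.1055e+09 = 0.04222081 m
G_linear = 10^(11.790/10) = 15.10080
Ae = G_linear * lambda^2 / (4*pi) = 15.10080 * 0.04222081^2 / (4*pi) = 2.142e-03 m^2

2.142e-03 m^2


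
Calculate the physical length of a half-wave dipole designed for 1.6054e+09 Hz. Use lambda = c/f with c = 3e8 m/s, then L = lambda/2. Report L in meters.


lambda = c / f = 3.0000e+08 / 1.6054e+09 = 0.1868693 m
L = lambda / 2 = 0.1868693 / 2 = 0.09343 m

0.09343 m


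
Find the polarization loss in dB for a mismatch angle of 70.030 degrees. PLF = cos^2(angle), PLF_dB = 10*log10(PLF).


PLF_linear = cos^2(70.030 deg) = 0.1166414
PLF_dB = 10 * log10(0.1166414) = -9.331 dB

-9.331 dB


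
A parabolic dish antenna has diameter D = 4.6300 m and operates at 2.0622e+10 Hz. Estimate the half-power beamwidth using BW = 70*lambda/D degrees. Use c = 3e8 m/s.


lambda = c / f = 3.0000e+08 / 2.0622e+10 = 0.01454757 m
BW = 70 * 0.01454757 / 4.6300 = 0.2199 deg

0.2199 deg


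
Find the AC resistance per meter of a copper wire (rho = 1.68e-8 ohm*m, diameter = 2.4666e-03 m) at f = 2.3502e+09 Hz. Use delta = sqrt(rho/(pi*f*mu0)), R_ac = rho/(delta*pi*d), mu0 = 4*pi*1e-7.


delta = sqrt(1.68e-8 / (pi * 2.3502e+09 * 4*pi*1e-7)) = 1.345620e-06 m
R_ac = 1.68e-8 / (1.345620e-06 * pi * 2.4666e-03) = 1.611 ohm/m

1.611 ohm/m


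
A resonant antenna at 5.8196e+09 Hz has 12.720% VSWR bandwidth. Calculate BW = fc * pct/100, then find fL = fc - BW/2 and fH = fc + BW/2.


BW = 5.8196e+09 * 12.720/100 = 7.402531e+08 Hz
fL = 5.8196e+09 - 7.402531e+08/2 = 5.449e+09 Hz
fH = 5.8196e+09 + 7.402531e+08/2 = 6.190e+09 Hz

BW=7.403e+08 Hz, fL=5.449e+09 Hz, fH=6.190e+09 Hz


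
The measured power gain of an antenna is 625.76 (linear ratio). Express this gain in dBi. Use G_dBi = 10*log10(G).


G_dBi = 10 * log10(625.76) = 27.96 dBi

27.96 dBi


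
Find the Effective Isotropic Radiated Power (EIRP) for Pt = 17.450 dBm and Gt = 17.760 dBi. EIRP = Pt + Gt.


EIRP = Pt + Gt = 17.450 + 17.760 = 35.21 dBm

35.21 dBm


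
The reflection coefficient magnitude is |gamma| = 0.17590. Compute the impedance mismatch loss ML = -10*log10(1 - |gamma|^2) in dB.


ML = -10 * log10(1 - 0.17590^2) = -10 * log10(0.96905919) = 0.1365 dB

0.1365 dB


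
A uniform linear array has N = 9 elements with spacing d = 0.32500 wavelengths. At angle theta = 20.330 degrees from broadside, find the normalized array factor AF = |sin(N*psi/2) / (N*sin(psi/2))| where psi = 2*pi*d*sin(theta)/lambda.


psi = 2*pi*0.32500*sin(20.330 deg) = 0.7094575 rad
AF = |sin(9*0.7094575/2) / (9*sin(0.7094575/2))| = 0.01630

0.01630


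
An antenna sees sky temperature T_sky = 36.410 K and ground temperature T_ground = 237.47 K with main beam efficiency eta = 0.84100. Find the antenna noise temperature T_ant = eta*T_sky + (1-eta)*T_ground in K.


T_ant = 0.84100 * 36.410 + (1 - 0.84100) * 237.47 = 68.38 K

68.38 K


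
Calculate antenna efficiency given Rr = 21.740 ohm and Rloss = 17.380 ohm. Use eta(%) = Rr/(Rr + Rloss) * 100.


eta = 21.740 / (21.740 + 17.380) * 100 = 55.57%

55.57%


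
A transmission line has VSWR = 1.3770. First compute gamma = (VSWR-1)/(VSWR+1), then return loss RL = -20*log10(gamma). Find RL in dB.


gamma = (1.3770 - 1) / (1.3770 + 1) = 0.1586033
RL = -20 * log10(0.1586033) = 15.99 dB

15.99 dB


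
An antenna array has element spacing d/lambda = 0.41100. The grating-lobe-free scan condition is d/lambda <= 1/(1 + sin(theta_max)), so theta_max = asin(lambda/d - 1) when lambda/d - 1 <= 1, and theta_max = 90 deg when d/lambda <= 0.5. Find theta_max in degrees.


lambda/d - 1 = 1/0.41100 - 1 = 1.433090 >= 1
d/lambda <= 0.5, so the array can scan to endfire without grating lobes: theta_max = 90 deg

90 deg


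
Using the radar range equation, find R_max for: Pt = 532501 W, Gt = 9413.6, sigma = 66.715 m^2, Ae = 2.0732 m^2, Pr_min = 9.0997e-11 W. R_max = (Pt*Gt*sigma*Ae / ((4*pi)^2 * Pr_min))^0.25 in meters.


R^4 = 532501*9413.6*66.715*2.0732 / ((4*pi)^2 * 9.0997e-11) = 4.824964e+19
R_max = 4.824964e+19^0.25 = 83344 m

83344 m


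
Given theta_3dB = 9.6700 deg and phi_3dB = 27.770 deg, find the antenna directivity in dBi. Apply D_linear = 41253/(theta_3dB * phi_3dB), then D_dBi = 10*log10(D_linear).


D_linear = 41253 / (9.6700 * 27.770) = 153.6219
D_dBi = 10 * log10(153.6219) = 21.86 dBi

21.86 dBi


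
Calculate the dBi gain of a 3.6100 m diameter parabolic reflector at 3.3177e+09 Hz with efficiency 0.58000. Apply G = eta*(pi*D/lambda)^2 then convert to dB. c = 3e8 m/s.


lambda = c / f = 3.0000e+08 / 3.3177e+09 = 0.09042409 m
G_linear = 0.58000 * (pi * 3.6100 / 0.09042409)^2 = 9123.760
G_dBi = 10 * log10(9123.760) = 39.60 dBi

39.60 dBi
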